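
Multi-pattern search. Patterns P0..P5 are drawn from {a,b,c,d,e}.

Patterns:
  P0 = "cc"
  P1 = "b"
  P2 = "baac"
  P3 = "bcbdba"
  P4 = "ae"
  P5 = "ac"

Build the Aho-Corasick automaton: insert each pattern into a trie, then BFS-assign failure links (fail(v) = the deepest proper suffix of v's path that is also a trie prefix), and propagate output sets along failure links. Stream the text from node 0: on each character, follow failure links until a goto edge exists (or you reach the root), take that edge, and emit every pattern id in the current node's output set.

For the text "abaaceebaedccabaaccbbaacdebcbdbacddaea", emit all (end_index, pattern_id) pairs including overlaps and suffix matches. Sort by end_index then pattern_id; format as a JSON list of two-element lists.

Build:
Trie (insert patterns):
  n0 'ε': a→12 b→3 c→1
  n1 'c': c→2
  n2 'cc': ·  ←P0
  n3 'b': a→4 c→7  ←P1
  n4 'ba': a→5
  n5 'baa': c→6
  n6 'baac': ·  ←P2
  n7 'bc': b→8
  n8 'bcb': d→9
  n9 'bcbd': b→10
  n10 'bcbdb': a→11
  n11 'bcbdba': ·  ←P3
  n12 'a': c→14 e→13
  n13 'ae': ·  ←P4
  n14 'ac': ·  ←P5

BFS fail/out derivation:
  fail(1) 'c': from fail(0)=0 chase 'c': 0 ⇒ 0;  out=∅∪out(0)=∅
  fail(3) 'b': from fail(0)=0 chase 'b': 0 ⇒ 0;  out={1}∪out(0)={1}
  fail(12) 'a': from fail(0)=0 chase 'a': 0 ⇒ 0;  out=∅∪out(0)=∅
  fail(2) 'cc': from fail(1)=0 chase 'c': 0 ⇒ 1;  out={0}∪out(1)={0}
  fail(4) 'ba': from fail(3)=0 chase 'a': 0 ⇒ 12;  out=∅∪out(12)=∅
  fail(7) 'bc': from fail(3)=0 chase 'c': 0 ⇒ 1;  out=∅∪out(1)=∅
  fail(13) 'ae': from fail(12)=0 chase 'e': 0 ⇒ 0;  out={4}∪out(0)={4}
  fail(14) 'ac': from fail(12)=0 chase 'c': 0 ⇒ 1;  out={5}∪out(1)={5}
  fail(5) 'baa': from fail(4)=12 chase 'a': 12→0 ⇒ 12;  out=∅∪out(12)=∅
  fail(8) 'bcb': from fail(7)=1 chase 'b': 1→0 ⇒ 3;  out=∅∪out(3)={1}
  fail(6) 'baac': from fail(5)=12 chase 'c': 12 ⇒ 14;  out={2}∪out(14)={2,5}
  fail(9) 'bcbd': from fail(8)=3 chase 'd': 3→0 ⇒ 0;  out=∅∪out(0)=∅
  fail(10) 'bcbdb': from fail(9)=0 chase 'b': 0 ⇒ 3;  out=∅∪out(3)={1}
  fail(11) 'bcbdba': from fail(10)=3 chase 'a': 3 ⇒ 4;  out={3}∪out(4)={3}

Scan:
pos 0 'a': at 12
pos 1 'b': at 3 ·f  → match P1@[1:1]
pos 2 'a': at 4
pos 3 'a': at 5
pos 4 'c': at 6  → match P2@[1:4],P5@[3:4]
pos 5 'e': at 0 ·f
pos 6 'e': at 0
pos 7 'b': at 3  → match P1@[7:7]
pos 8 'a': at 4
pos 9 'e': at 13 ·f  → match P4@[8:9]
pos 10 'd': at 0 ·f
pos 11 'c': at 1
pos 12 'c': at 2  → match P0@[11:12]
pos 13 'a': at 12 ·f
pos 14 'b': at 3 ·f  → match P1@[14:14]
pos 15 'a': at 4
pos 16 'a': at 5
pos 17 'c': at 6  → match P2@[14:17],P5@[16:17]
pos 18 'c': at 2 ·f  → match P0@[17:18]
pos 19 'b': at 3 ·f  → match P1@[19:19]
pos 20 'b': at 3 ·f  → match P1@[20:20]
pos 21 'a': at 4
pos 22 'a': at 5
pos 23 'c': at 6  → match P2@[20:23],P5@[22:23]
pos 24 'd': at 0 ·f
pos 25 'e': at 0
pos 26 'b': at 3  → match P1@[26:26]
pos 27 'c': at 7
pos 28 'b': at 8  → match P1@[28:28]
pos 29 'd': at 9
pos 30 'b': at 10  → match P1@[30:30]
pos 31 'a': at 11  → match P3@[26:31]
pos 32 'c': at 14 ·f  → match P5@[31:32]
pos 33 'd': at 0 ·f
pos 34 'd': at 0
pos 35 'a': at 12
pos 36 'e': at 13  → match P4@[35:36]
pos 37 'a': at 12 ·f

Matches: [[1,1],[4,2],[4,5],[7,1],[9,4],[12,0],[14,1],[17,2],[17,5],[18,0],[19,1],[20,1],[23,2],[23,5],[26,1],[28,1],[30,1],[31,3],[32,5],[36,4]]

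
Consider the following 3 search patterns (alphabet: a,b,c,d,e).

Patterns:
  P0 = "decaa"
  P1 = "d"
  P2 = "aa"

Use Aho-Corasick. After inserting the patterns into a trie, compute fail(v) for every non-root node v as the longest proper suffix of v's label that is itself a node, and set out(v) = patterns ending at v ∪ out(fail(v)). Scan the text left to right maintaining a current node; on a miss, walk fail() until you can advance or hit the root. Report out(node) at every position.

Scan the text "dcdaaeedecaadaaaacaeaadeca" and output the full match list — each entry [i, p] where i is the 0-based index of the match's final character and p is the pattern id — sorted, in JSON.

Construct AC machine:
Trie nodes:
  0='ε' goto a→6 d→1
  1='d' goto e→2  ←P1
  2='de' goto c→3
  3='dec' goto a→4
  4='deca' goto a→5
  5='decaa' goto ·  ←P0
  6='a' goto a→7
  7='aa' goto ·  ←P2

Failure links (BFS by depth):
  n1('d'): parent n0 fail=0; on 'd' 0 → fail=0;  out {1}∪∅={1}
  n6('a'): parent n0 fail=0; on 'a' 0 → fail=0;  out ∅∪∅=∅
  n2('de'): parent n1 fail=0; on 'e' 0 → fail=0;  out ∅∪∅=∅
  n7('aa'): parent n6 fail=0; on 'a' 0 → fail=6;  out {2}∪∅={2}
  n3('dec'): parent n2 fail=0; on 'c' 0 → fail=0;  out ∅∪∅=∅
  n4('deca'): parent n3 fail=0; on 'a' 0 → fail=6;  out ∅∪∅=∅
  n5('decaa'): parent n4 fail=6; on 'a' 6 → fail=7;  out {0}∪{2}={0,2}

Scan:
i=0 'd': node 0→1  → match P1@[0:0]
i=1 'c': node 1→0 (fail-walked)
i=2 'd': node 0→1  → match P1@[2:2]
i=3 'a': node 1→6 (fail-walked)
i=4 'a': node 6→7  → match P2@[3:4]
i=5 'e': node 7→0 (fail-walked)
i=6 'e': node 0→0
i=7 'd': node 0→1  → match P1@[7:7]
i=8 'e': node 1→2
i=9 'c': node 2→3
i=10 'a': node 3→4
i=11 'a': node 4→5  → match P0@[7:11],P2@[10:11]
i=12 'd': node 5→1 (fail-walked)  → match P1@[12:12]
i=13 'a': node 1→6 (fail-walked)
i=14 'a': node 6→7  → match P2@[13:14]
i=15 'a': node 7→7 (fail-walked)  → match P2@[14:15]
i=16 'a': node 7→7 (fail-walked)  → match P2@[15:16]
i=17 'c': node 7→0 (fail-walked)
i=18 'a': node 0→6
i=19 'e': node 6→0 (fail-walked)
i=20 'a': node 0→6
i=21 'a': node 6→7  → match P2@[20:21]
i=22 'd': node 7→1 (fail-walked)  → match P1@[22:22]
i=23 'e': node 1→2
i=24 'c': node 2→3
i=25 'a': node 3→4

Matches: [[0,1],[2,1],[4,2],[7,1],[11,0],[11,2],[12,1],[14,2],[15,2],[16,2],[21,2],[22,1]]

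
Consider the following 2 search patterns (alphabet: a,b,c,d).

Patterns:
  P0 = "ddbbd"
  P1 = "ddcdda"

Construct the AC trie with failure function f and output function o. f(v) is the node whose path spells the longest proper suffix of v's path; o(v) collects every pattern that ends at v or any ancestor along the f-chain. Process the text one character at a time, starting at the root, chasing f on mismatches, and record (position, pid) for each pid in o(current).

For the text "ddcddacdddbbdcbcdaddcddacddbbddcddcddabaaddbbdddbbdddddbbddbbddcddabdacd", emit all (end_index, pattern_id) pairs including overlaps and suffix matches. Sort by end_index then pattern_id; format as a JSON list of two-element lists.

Build automaton:
Trie nodes:
  0='ε' goto d→1
  1='d' goto d→2
  2='dd' goto b→3 c→6
  3='ddb' goto b→4
  4='ddbb' goto d→5
  5='ddbbd' goto ·  ←P0
  6='ddc' goto d→7
  7='ddcd' goto d→8
  8='ddcdd' goto a→9
  9='ddcdda' goto ·  ←P1

BFS fail/out derivation:
  fail(1) 'd': from fail(0)=0 chase 'd': 0 ⇒ 0;  out=∅∪out(0)=∅
  fail(2) 'dd': from fail(1)=0 chase 'd': 0 ⇒ 1;  out=∅∪out(1)=∅
  fail(3) 'ddb': from fail(2)=1 chase 'b': 1→0 ⇒ 0;  out=∅∪out(0)=∅
  fail(6) 'ddc': from fail(2)=1 chase 'c': 1→0 ⇒ 0;  out=∅∪out(0)=∅
  fail(4) 'ddbb': from fail(3)=0 chase 'b': 0 ⇒ 0;  out=∅∪out(0)=∅
  fail(7) 'ddcd': from fail(6)=0 chase 'd': 0 ⇒ 1;  out=∅∪out(1)=∅
  fail(5) 'ddbbd': from fail(4)=0 chase 'd': 0 ⇒ 1;  out={0}∪out(1)={0}
  fail(8) 'ddcdd': from fail(7)=1 chase 'd': 1 ⇒ 2;  out=∅∪out(2)=∅
  fail(9) 'ddcdda': from fail(8)=2 chase 'a': 2→1→0 ⇒ 0;  out={1}∪out(0)={1}

Run:
pos 0 'd': at 1
pos 1 'd': at 2
pos 2 'c': at 6
pos 3 'd': at 7
pos 4 'd': at 8
pos 5 'a': at 9  → match P1@[0:5]
pos 6 'c': at 0 (fail-walked)
pos 7 'd': at 1
pos 8 'd': at 2
pos 9 'd': at 2 (fail-walked)
pos 10 'b': at 3
pos 11 'b': at 4
pos 12 'd': at 5  → match P0@[8:12]
pos 13 'c': at 0 (fail-walked)
pos 14 'b': at 0
pos 15 'c': at 0
pos 16 'd': at 1
pos 17 'a': at 0 (fail-walked)
pos 18 'd': at 1
pos 19 'd': at 2
pos 20 'c': at 6
pos 21 'd': at 7
pos 22 'd': at 8
pos 23 'a': at 9  → match P1@[18:23]
pos 24 'c': at 0 (fail-walked)
pos 25 'd': at 1
pos 26 'd': at 2
pos 27 'b': at 3
pos 28 'b': at 4
pos 29 'd': at 5  → match P0@[25:29]
pos 30 'd': at 2 (fail-walked)
pos 31 'c': at 6
pos 32 'd': at 7
pos 33 'd': at 8
pos 34 'c': at 6 (fail-walked)
pos 35 'd': at 7
pos 36 'd': at 8
pos 37 'a': at 9  → match P1@[32:37]
pos 38 'b': at 0 (fail-walked)
pos 39 'a': at 0
pos 40 'a': at 0
pos 41 'd': at 1
pos 42 'd': at 2
pos 43 'b': at 3
pos 44 'b': at 4
pos 45 'd': at 5  → match P0@[41:45]
pos 46 'd': at 2 (fail-walked)
pos 47 'd': at 2 (fail-walked)
pos 48 'b': at 3
pos 49 'b': at 4
pos 50 'd': at 5  → match P0@[46:50]
pos 51 'd': at 2 (fail-walked)
pos 52 'd': at 2 (fail-walked)
pos 53 'd': at 2 (fail-walked)
pos 54 'd': at 2 (fail-walked)
pos 55 'b': at 3
pos 56 'b': at 4
pos 57 'd': at 5  → match P0@[53:57]
pos 58 'd': at 2 (fail-walked)
pos 59 'b': at 3
pos 60 'b': at 4
pos 61 'd': at 5  → match P0@[57:61]
pos 62 'd': at 2 (fail-walked)
pos 63 'c': at 6
pos 64 'd': at 7
pos 65 'd': at 8
pos 66 'a': at 9  → match P1@[61:66]
pos 67 'b': at 0 (fail-walked)
pos 68 'd': at 1
pos 69 'a': at 0 (fail-walked)
pos 70 'c': at 0
pos 71 'd': at 1

All matches (sorted): [[5,1],[12,0],[23,1],[29,0],[37,1],[45,0],[50,0],[57,0],[61,0],[66,1]]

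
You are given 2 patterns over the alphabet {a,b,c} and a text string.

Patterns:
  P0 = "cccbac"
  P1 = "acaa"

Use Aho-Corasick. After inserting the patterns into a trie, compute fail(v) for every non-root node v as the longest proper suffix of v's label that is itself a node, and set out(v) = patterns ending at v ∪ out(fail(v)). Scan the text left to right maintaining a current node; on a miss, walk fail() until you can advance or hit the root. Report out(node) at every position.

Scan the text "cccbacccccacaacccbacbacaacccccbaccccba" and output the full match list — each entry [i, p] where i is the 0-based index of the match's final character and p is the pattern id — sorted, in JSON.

Build:
Trie nodes:
  0='ε' goto a→7 c→1
  1='c' goto c→2
  2='cc' goto c→3
  3='ccc' goto b→4
  4='cccb' goto a→5
  5='cccba' goto c→6
  6='cccbac' goto ·  [P0 ends]
  7='a' goto c→8
  8='ac' goto a→9
  9='aca' goto a→10
  10='acaa' goto ·  [P1 ends]

BFS fail/out derivation:
  n1('c'): parent n0 fail=0; on 'c' 0 → fail=0;  out ∅∪∅=∅
  n7('a'): parent n0 fail=0; on 'a' 0 → fail=0;  out ∅∪∅=∅
  n2('cc'): parent n1 fail=0; on 'c' 0 → fail=1;  out ∅∪∅=∅
  n8('ac'): parent n7 fail=0; on 'c' 0 → fail=1;  out ∅∪∅=∅
  n3('ccc'): parent n2 fail=1; on 'c' 1 → fail=2;  out ∅∪∅=∅
  n9('aca'): parent n8 fail=1; on 'a' 1→0 → fail=7;  out ∅∪∅=∅
  n4('cccb'): parent n3 fail=2; on 'b' 2→1→0 → fail=0;  out ∅∪∅=∅
  n10('acaa'): parent n9 fail=7; on 'a' 7→0 → fail=7;  out {1}∪∅={1}
  n5('cccba'): parent n4 fail=0; on 'a' 0 → fail=7;  out ∅∪∅=∅
  n6('cccbac'): parent n5 fail=7; on 'c' 7 → fail=8;  out {0}∪∅={0}

Run:
i=0 'c': node 0→1
i=1 'c': node 1→2
i=2 'c': node 2→3
i=3 'b': node 3→4
i=4 'a': node 4→5
i=5 'c': node 5→6  → match P0@[0:5]
i=6 'c': node 6→2 (via fail)
i=7 'c': node 2→3
i=8 'c': node 3→3 (via fail)
i=9 'c': node 3→3 (via fail)
i=10 'a': node 3→7 (via fail)
i=11 'c': node 7→8
i=12 'a': node 8→9
i=13 'a': node 9→10  → match P1@[10:13]
i=14 'c': node 10→8 (via fail)
i=15 'c': node 8→2 (via fail)
i=16 'c': node 2→3
i=17 'b': node 3→4
i=18 'a': node 4→5
i=19 'c': node 5→6  → match P0@[14:19]
i=20 'b': node 6→0 (via fail)
i=21 'a': node 0→7
i=22 'c': node 7→8
i=23 'a': node 8→9
i=24 'a': node 9→10  → match P1@[21:24]
i=25 'c': node 10→8 (via fail)
i=26 'c': node 8→2 (via fail)
i=27 'c': node 2→3
i=28 'c': node 3→3 (via fail)
i=29 'c': node 3→3 (via fail)
i=30 'b': node 3→4
i=31 'a': node 4→5
i=32 'c': node 5→6  → match P0@[27:32]
i=33 'c': node 6→2 (via fail)
i=34 'c': node 2→3
i=35 'c': node 3→3 (via fail)
i=36 'b': node 3→4
i=37 'a': node 4→5

Result: [[5,0],[13,1],[19,0],[24,1],[32,0]]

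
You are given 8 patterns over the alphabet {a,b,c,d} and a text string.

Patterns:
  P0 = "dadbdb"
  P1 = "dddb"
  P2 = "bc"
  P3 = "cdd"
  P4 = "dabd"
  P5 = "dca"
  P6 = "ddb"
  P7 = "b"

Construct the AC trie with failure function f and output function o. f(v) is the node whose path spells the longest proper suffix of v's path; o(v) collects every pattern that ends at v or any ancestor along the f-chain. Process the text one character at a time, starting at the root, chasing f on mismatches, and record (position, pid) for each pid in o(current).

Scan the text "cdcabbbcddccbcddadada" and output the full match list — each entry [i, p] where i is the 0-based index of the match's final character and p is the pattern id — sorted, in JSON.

Build automaton:
Trie (insert patterns):
  0='ε' goto b→10 c→12 d→1
  1='d' goto a→2 c→17 d→7
  2='da' goto b→15 d→3
  3='dad' goto b→4
  4='dadb' goto d→5
  5='dadbd' goto b→6
  6='dadbdb' goto ·  [P0 ends]
  7='dd' goto b→19 d→8
  8='ddd' goto b→9
  9='dddb' goto ·  [P1 ends]
  10='b' goto c→11  [P7 ends]
  11='bc' goto ·  [P2 ends]
  12='c' goto d→13
  13='cd' goto d→14
  14='cdd' goto ·  [P3 ends]
  15='dab' goto d→16
  16='dabd' goto ·  [P4 ends]
  17='dc' goto a→18
  18='dca' goto ·  [P5 ends]
  19='ddb' goto ·  [P6 ends]

Failure links (BFS by depth):
  fail(1) 'd': from fail(0)=0 chase 'd': 0 ⇒ 0;  out=∅∪out(0)=∅
  fail(10) 'b': from fail(0)=0 chase 'b': 0 ⇒ 0;  out={7}∪out(0)={7}
  fail(12) 'c': from fail(0)=0 chase 'c': 0 ⇒ 0;  out=∅∪out(0)=∅
  fail(2) 'da': from fail(1)=0 chase 'a': 0 ⇒ 0;  out=∅∪out(0)=∅
  fail(7) 'dd': from fail(1)=0 chase 'd': 0 ⇒ 1;  out=∅∪out(1)=∅
  fail(11) 'bc': from fail(10)=0 chase 'c': 0 ⇒ 12;  out={2}∪out(12)={2}
  fail(13) 'cd': from fail(12)=0 chase 'd': 0 ⇒ 1;  out=∅∪out(1)=∅
  fail(17) 'dc': from fail(1)=0 chase 'c': 0 ⇒ 12;  out=∅∪out(12)=∅
  fail(3) 'dad': from fail(2)=0 chase 'd': 0 ⇒ 1;  out=∅∪out(1)=∅
  fail(8) 'ddd': from fail(7)=1 chase 'd': 1 ⇒ 7;  out=∅∪out(7)=∅
  fail(14) 'cdd': from fail(13)=1 chase 'd': 1 ⇒ 7;  out={3}∪out(7)={3}
  fail(15) 'dab': from fail(2)=0 chase 'b': 0 ⇒ 10;  out=∅∪out(10)={7}
  fail(18) 'dca': from fail(17)=12 chase 'a': 12→0 ⇒ 0;  out={5}∪out(0)={5}
  fail(19) 'ddb': from fail(7)=1 chase 'b': 1→0 ⇒ 10;  out={6}∪out(10)={6,7}
  fail(4) 'dadb': from fail(3)=1 chase 'b': 1→0 ⇒ 10;  out=∅∪out(10)={7}
  fail(9) 'dddb': from fail(8)=7 chase 'b': 7 ⇒ 19;  out={1}∪out(19)={1,6,7}
  fail(16) 'dabd': from fail(15)=10 chase 'd': 10→0 ⇒ 1;  out={4}∪out(1)={4}
  fail(5) 'dadbd': from fail(4)=10 chase 'd': 10→0 ⇒ 1;  out=∅∪out(1)=∅
  fail(6) 'dadbdb': from fail(5)=1 chase 'b': 1→0 ⇒ 10;  out={0}∪out(10)={0,7}

Run:
pos 0 'c': at 12
pos 1 'd': at 13
pos 2 'c': at 17 ·f
pos 3 'a': at 18  ** P5@[1:3]
pos 4 'b': at 10 ·f  ** P7@[4:4]
pos 5 'b': at 10 ·f  ** P7@[5:5]
pos 6 'b': at 10 ·f  ** P7@[6:6]
pos 7 'c': at 11  ** P2@[6:7]
pos 8 'd': at 13 ·f
pos 9 'd': at 14  ** P3@[7:9]
pos 10 'c': at 17 ·f
pos 11 'c': at 12 ·f
pos 12 'b': at 10 ·f  ** P7@[12:12]
pos 13 'c': at 11  ** P2@[12:13]
pos 14 'd': at 13 ·f
pos 15 'd': at 14  ** P3@[13:15]
pos 16 'a': at 2 ·f
pos 17 'd': at 3
pos 18 'a': at 2 ·f
pos 19 'd': at 3
pos 20 'a': at 2 ·f

All matches (sorted): [[3,5],[4,7],[5,7],[6,7],[7,2],[9,3],[12,7],[13,2],[15,3]]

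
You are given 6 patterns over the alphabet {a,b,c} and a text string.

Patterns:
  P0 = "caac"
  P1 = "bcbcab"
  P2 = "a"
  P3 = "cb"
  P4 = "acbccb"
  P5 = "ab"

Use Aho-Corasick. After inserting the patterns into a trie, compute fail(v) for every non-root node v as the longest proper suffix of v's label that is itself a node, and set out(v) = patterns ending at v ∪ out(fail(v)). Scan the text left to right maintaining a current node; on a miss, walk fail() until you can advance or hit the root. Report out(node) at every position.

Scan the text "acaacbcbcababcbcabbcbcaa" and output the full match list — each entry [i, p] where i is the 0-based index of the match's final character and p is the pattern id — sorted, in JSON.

Build:
Trie (insert patterns):
  n0 'ε': a→11 b→5 c→1
  n1 'c': a→2 b→12
  n2 'ca': a→3
  n3 'caa': c→4
  n4 'caac': ·  ←P0
  n5 'b': c→6
  n6 'bc': b→7
  n7 'bcb': c→8
  n8 'bcbc': a→9
  n9 'bcbca': b→10
  n10 'bcbcab': ·  ←P1
  n11 'a': b→18 c→13  ←P2
  n12 'cb': ·  ←P3
  n13 'ac': b→14
  n14 'acb': c→15
  n15 'acbc': c→16
  n16 'acbcc': b→17
  n17 'acbccb': ·  ←P4
  n18 'ab': ·  ←P5

Failure links (BFS by depth):
  fail(1) 'c': from fail(0)=0 chase 'c': 0 ⇒ 0;  out=∅∪out(0)=∅
  fail(5) 'b': from fail(0)=0 chase 'b': 0 ⇒ 0;  out=∅∪out(0)=∅
  fail(11) 'a': from fail(0)=0 chase 'a': 0 ⇒ 0;  out={2}∪out(0)={2}
  fail(2) 'ca': from fail(1)=0 chase 'a': 0 ⇒ 11;  out=∅∪out(11)={2}
  fail(6) 'bc': from fail(5)=0 chase 'c': 0 ⇒ 1;  out=∅∪out(1)=∅
  fail(12) 'cb': from fail(1)=0 chase 'b': 0 ⇒ 5;  out={3}∪out(5)={3}
  fail(13) 'ac': from fail(11)=0 chase 'c': 0 ⇒ 1;  out=∅∪out(1)=∅
  fail(18) 'ab': from fail(11)=0 chase 'b': 0 ⇒ 5;  out={5}∪out(5)={5}
  fail(3) 'caa': from fail(2)=11 chase 'a': 11→0 ⇒ 11;  out=∅∪out(11)={2}
  fail(7) 'bcb': from fail(6)=1 chase 'b': 1 ⇒ 12;  out=∅∪out(12)={3}
  fail(14) 'acb': from fail(13)=1 chase 'b': 1 ⇒ 12;  out=∅∪out(12)={3}
  fail(4) 'caac': from fail(3)=11 chase 'c': 11 ⇒ 13;  out={0}∪out(13)={0}
  fail(8) 'bcbc': from fail(7)=12 chase 'c': 12→5 ⇒ 6;  out=∅∪out(6)=∅
  fail(15) 'acbc': from fail(14)=12 chase 'c': 12→5 ⇒ 6;  out=∅∪out(6)=∅
  fail(9) 'bcbca': from fail(8)=6 chase 'a': 6→1 ⇒ 2;  out=∅∪out(2)={2}
  fail(16) 'acbcc': from fail(15)=6 chase 'c': 6→1→0 ⇒ 1;  out=∅∪out(1)=∅
  fail(10) 'bcbcab': from fail(9)=2 chase 'b': 2→11 ⇒ 18;  out={1}∪out(18)={1,5}
  fail(17) 'acbccb': from fail(16)=1 chase 'b': 1 ⇒ 12;  out={4}∪out(12)={3,4}

Run:
i=0 'a': node 0→11  ** P2@[0:0]
i=1 'c': node 11→13
i=2 'a': node 13→2 ·f  ** P2@[2:2]
i=3 'a': node 2→3  ** P2@[3:3]
i=4 'c': node 3→4  ** P0@[1:4]
i=5 'b': node 4→14 ·f  ** P3@[4:5]
i=6 'c': node 14→15
i=7 'b': node 15→7 ·f  ** P3@[6:7]
i=8 'c': node 7→8
i=9 'a': node 8→9  ** P2@[9:9]
i=10 'b': node 9→10  ** P1@[5:10],P5@[9:10]
i=11 'a': node 10→11 ·f  ** P2@[11:11]
i=12 'b': node 11→18  ** P5@[11:12]
i=13 'c': node 18→6 ·f
i=14 'b': node 6→7  ** P3@[13:14]
i=15 'c': node 7→8
i=16 'a': node 8→9  ** P2@[16:16]
i=17 'b': node 9→10  ** P1@[12:17],P5@[16:17]
i=18 'b': node 10→5 ·f
i=19 'c': node 5→6
i=20 'b': node 6→7  ** P3@[19:20]
i=21 'c': node 7→8
i=22 'a': node 8→9  ** P2@[22:22]
i=23 'a': node 9→3 ·f  ** P2@[23:23]

Result: [[0,2],[2,2],[3,2],[4,0],[5,3],[7,3],[9,2],[10,1],[10,5],[11,2],[12,5],[14,3],[16,2],[17,1],[17,5],[20,3],[22,2],[23,2]]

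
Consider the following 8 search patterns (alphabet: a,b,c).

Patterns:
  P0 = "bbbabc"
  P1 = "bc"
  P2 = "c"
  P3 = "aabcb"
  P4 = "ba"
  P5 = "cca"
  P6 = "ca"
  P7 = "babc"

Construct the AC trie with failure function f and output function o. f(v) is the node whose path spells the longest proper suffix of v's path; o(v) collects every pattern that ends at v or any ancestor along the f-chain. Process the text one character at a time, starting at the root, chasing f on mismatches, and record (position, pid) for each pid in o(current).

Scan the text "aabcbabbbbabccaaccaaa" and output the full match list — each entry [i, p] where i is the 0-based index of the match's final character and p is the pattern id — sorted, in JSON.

Build automaton:
Trie (insert patterns):
  n0 'ε': a→9 b→1 c→8
  n1 'b': a→14 b→2 c→7
  n2 'bb': b→3
  n3 'bbb': a→4
  n4 'bbba': b→5
  n5 'bbbab': c→6
  n6 'bbbabc': ·  [P0 ends]
  n7 'bc': ·  [P1 ends]
  n8 'c': a→17 c→15  [P2 ends]
  n9 'a': a→10
  n10 'aa': b→11
  n11 'aab': c→12
  n12 'aabc': b→13
  n13 'aabcb': ·  [P3 ends]
  n14 'ba': b→18  [P4 ends]
  n15 'cc': a→16
  n16 'cca': ·  [P5 ends]
  n17 'ca': ·  [P6 ends]
  n18 'bab': c→19
  n19 'babc': ·  [P7 ends]

Failure links (BFS by depth):
  n1('b'): parent n0 fail=0; on 'b' 0 → fail=0;  out ∅∪∅=∅
  n8('c'): parent n0 fail=0; on 'c' 0 → fail=0;  out {2}∪∅={2}
  n9('a'): parent n0 fail=0; on 'a' 0 → fail=0;  out ∅∪∅=∅
  n2('bb'): parent n1 fail=0; on 'b' 0 → fail=1;  out ∅∪∅=∅
  n7('bc'): parent n1 fail=0; on 'c' 0 → fail=8;  out {1}∪{2}={1,2}
  n10('aa'): parent n9 fail=0; on 'a' 0 → fail=9;  out ∅∪∅=∅
  n14('ba'): parent n1 fail=0; on 'a' 0 → fail=9;  out {4}∪∅={4}
  n15('cc'): parent n8 fail=0; on 'c' 0 → fail=8;  out ∅∪{2}={2}
  n17('ca'): parent n8 fail=0; on 'a' 0 → fail=9;  out {6}∪∅={6}
  n3('bbb'): parent n2 fail=1; on 'b' 1 → fail=2;  out ∅∪∅=∅
  n11('aab'): parent n10 fail=9; on 'b' 9→0 → fail=1;  out ∅∪∅=∅
  n16('cca'): parent n15 fail=8; on 'a' 8 → fail=17;  out {5}∪{6}={5,6}
  n18('bab'): parent n14 fail=9; on 'b' 9→0 → fail=1;  out ∅∪∅=∅
  n4('bbba'): parent n3 fail=2; on 'a' 2→1 → fail=14;  out ∅∪{4}={4}
  n12('aabc'): parent n11 fail=1; on 'c' 1 → fail=7;  out ∅∪{1,2}={1,2}
  n19('babc'): parent n18 fail=1; on 'c' 1 → fail=7;  out {7}∪{1,2}={1,2,7}
  n5('bbbab'): parent n4 fail=14; on 'b' 14 → fail=18;  out ∅∪∅=∅
  n13('aabcb'): parent n12 fail=7; on 'b' 7→8→0 → fail=1;  out {3}∪∅={3}
  n6('bbbabc'): parent n5 fail=18; on 'c' 18 → fail=19;  out {0}∪{1,2,7}={0,1,2,7}

Text stream:
[0] read 'a'  n0⇒n9
[1] read 'a'  n9⇒n10
[2] read 'b'  n10⇒n11
[3] read 'c'  n11⇒n12  → match P1@[2:3],P2@[3:3]
[4] read 'b'  n12⇒n13  → match P3@[0:4]
[5] read 'a'  n13⇒n14 ·f  → match P4@[4:5]
[6] read 'b'  n14⇒n18
[7] read 'b'  n18⇒n2 ·f
[8] read 'b'  n2⇒n3
[9] read 'b'  n3⇒n3 ·f
[10] read 'a'  n3⇒n4  → match P4@[9:10]
[11] read 'b'  n4⇒n5
[12] read 'c'  n5⇒n6  → match P0@[7:12],P1@[11:12],P2@[12:12],P7@[9:12]
[13] read 'c'  n6⇒n15 ·f  → match P2@[13:13]
[14] read 'a'  n15⇒n16  → match P5@[12:14],P6@[13:14]
[15] read 'a'  n16⇒n10 ·f
[16] read 'c'  n10⇒n8 ·f  → match P2@[16:16]
[17] read 'c'  n8⇒n15  → match P2@[17:17]
[18] read 'a'  n15⇒n16  → match P5@[16:18],P6@[17:18]
[19] read 'a'  n16⇒n10 ·f
[20] read 'a'  n10⇒n10 ·f

All matches (sorted): [[3,1],[3,2],[4,3],[5,4],[10,4],[12,0],[12,1],[12,2],[12,7],[13,2],[14,5],[14,6],[16,2],[17,2],[18,5],[18,6]]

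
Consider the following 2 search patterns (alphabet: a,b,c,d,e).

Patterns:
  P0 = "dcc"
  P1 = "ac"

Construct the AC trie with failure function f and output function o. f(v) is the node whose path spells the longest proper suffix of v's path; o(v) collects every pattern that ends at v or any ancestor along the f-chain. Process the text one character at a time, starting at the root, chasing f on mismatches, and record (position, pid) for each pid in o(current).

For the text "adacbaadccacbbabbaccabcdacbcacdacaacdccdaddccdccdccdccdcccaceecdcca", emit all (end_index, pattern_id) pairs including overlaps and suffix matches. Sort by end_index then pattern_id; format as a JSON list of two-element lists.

Construct AC machine:
Trie (insert patterns):
  n0 'ε': a→4 d→1
  n1 'd': c→2
  n2 'dc': c→3
  n3 'dcc': ·  ←P0
  n4 'a': c→5
  n5 'ac': ·  ←P1

Failure links (BFS by depth):
  fail(1) 'd': from fail(0)=0 chase 'd': 0 ⇒ 0;  out=∅∪out(0)=∅
  fail(4) 'a': from fail(0)=0 chase 'a': 0 ⇒ 0;  out=∅∪out(0)=∅
  fail(2) 'dc': from fail(1)=0 chase 'c': 0 ⇒ 0;  out=∅∪out(0)=∅
  fail(5) 'ac': from fail(4)=0 chase 'c': 0 ⇒ 0;  out={1}∪out(0)={1}
  fail(3) 'dcc': from fail(2)=0 chase 'c': 0 ⇒ 0;  out={0}∪out(0)={0}

Scan:
pos 0 'a': at 4
pos 1 'd': at 1 (via fail)
pos 2 'a': at 4 (via fail)
pos 3 'c': at 5  → match P1@[2:3]
pos 4 'b': at 0 (via fail)
pos 5 'a': at 4
pos 6 'a': at 4 (via fail)
pos 7 'd': at 1 (via fail)
pos 8 'c': at 2
pos 9 'c': at 3  → match P0@[7:9]
pos 10 'a': at 4 (via fail)
pos 11 'c': at 5  → match P1@[10:11]
pos 12 'b': at 0 (via fail)
pos 13 'b': at 0
pos 14 'a': at 4
pos 15 'b': at 0 (via fail)
pos 16 'b': at 0
pos 17 'a': at 4
pos 18 'c': at 5  → match P1@[17:18]
pos 19 'c': at 0 (via fail)
pos 20 'a': at 4
pos 21 'b': at 0 (via fail)
pos 22 'c': at 0
pos 23 'd': at 1
pos 24 'a': at 4 (via fail)
pos 25 'c': at 5  → match P1@[24:25]
pos 26 'b': at 0 (via fail)
pos 27 'c': at 0
pos 28 'a': at 4
pos 29 'c': at 5  → match P1@[28:29]
pos 30 'd': at 1 (via fail)
pos 31 'a': at 4 (via fail)
pos 32 'c': at 5  → match P1@[31:32]
pos 33 'a': at 4 (via fail)
pos 34 'a': at 4 (via fail)
pos 35 'c': at 5  → match P1@[34:35]
pos 36 'd': at 1 (via fail)
pos 37 'c': at 2
pos 38 'c': at 3  → match P0@[36:38]
pos 39 'd': at 1 (via fail)
pos 40 'a': at 4 (via fail)
pos 41 'd': at 1 (via fail)
pos 42 'd': at 1 (via fail)
pos 43 'c': at 2
pos 44 'c': at 3  → match P0@[42:44]
pos 45 'd': at 1 (via fail)
pos 46 'c': at 2
pos 47 'c': at 3  → match P0@[45:47]
pos 48 'd': at 1 (via fail)
pos 49 'c': at 2
pos 50 'c': at 3  → match P0@[48:50]
pos 51 'd': at 1 (via fail)
pos 52 'c': at 2
pos 53 'c': at 3  → match P0@[51:53]
pos 54 'd': at 1 (via fail)
pos 55 'c': at 2
pos 56 'c': at 3  → match P0@[54:56]
pos 57 'c': at 0 (via fail)
pos 58 'a': at 4
pos 59 'c': at 5  → match P1@[58:59]
pos 60 'e': at 0 (via fail)
pos 61 'e': at 0
pos 62 'c': at 0
pos 63 'd': at 1
pos 64 'c': at 2
pos 65 'c': at 3  → match P0@[63:65]
pos 66 'a': at 4 (via fail)

Matches: [[3,1],[9,0],[11,1],[18,1],[25,1],[29,1],[32,1],[35,1],[38,0],[44,0],[47,0],[50,0],[53,0],[56,0],[59,1],[65,0]]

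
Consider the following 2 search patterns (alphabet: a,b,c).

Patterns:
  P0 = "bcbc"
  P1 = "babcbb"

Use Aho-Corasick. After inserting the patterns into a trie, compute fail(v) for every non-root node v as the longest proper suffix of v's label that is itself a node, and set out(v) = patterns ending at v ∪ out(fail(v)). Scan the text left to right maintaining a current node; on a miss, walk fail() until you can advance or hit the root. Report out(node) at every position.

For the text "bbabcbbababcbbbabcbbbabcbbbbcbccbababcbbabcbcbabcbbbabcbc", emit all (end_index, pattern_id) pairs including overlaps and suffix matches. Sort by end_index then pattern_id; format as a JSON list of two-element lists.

Construct AC machine:
Trie (insert patterns):
  0='ε' goto b→1
  1='b' goto a→5 c→2
  2='bc' goto b→3
  3='bcb' goto c→4
  4='bcbc' goto ·  ←P0
  5='ba' goto b→6
  6='bab' goto c→7
  7='babc' goto b→8
  8='babcb' goto b→9
  9='babcbb' goto ·  ←P1

BFS fail/out derivation:
  n1('b'): parent n0 fail=0; on 'b' 0 → fail=0;  out ∅∪∅=∅
  n2('bc'): parent n1 fail=0; on 'c' 0 → fail=0;  out ∅∪∅=∅
  n5('ba'): parent n1 fail=0; on 'a' 0 → fail=0;  out ∅∪∅=∅
  n3('bcb'): parent n2 fail=0; on 'b' 0 → fail=1;  out ∅∪∅=∅
  n6('bab'): parent n5 fail=0; on 'b' 0 → fail=1;  out ∅∪∅=∅
  n4('bcbc'): parent n3 fail=1; on 'c' 1 → fail=2;  out {0}∪∅={0}
  n7('babc'): parent n6 fail=1; on 'c' 1 → fail=2;  out ∅∪∅=∅
  n8('babcb'): parent n7 fail=2; on 'b' 2 → fail=3;  out ∅∪∅=∅
  n9('babcbb'): parent n8 fail=3; on 'b' 3→1→0 → fail=1;  out {1}∪∅={1}

Run:
i=0 'b': node 0→1
i=1 'b': node 1→1 ·f
i=2 'a': node 1→5
i=3 'b': node 5→6
i=4 'c': node 6→7
i=5 'b': node 7→8
i=6 'b': node 8→9  emit P1@[1:6]
i=7 'a': node 9→5 ·f
i=8 'b': node 5→6
i=9 'a': node 6→5 ·f
i=10 'b': node 5→6
i=11 'c': node 6→7
i=12 'b': node 7→8
i=13 'b': node 8→9  emit P1@[8:13]
i=14 'b': node 9→1 ·f
i=15 'a': node 1→5
i=16 'b': node 5→6
i=17 'c': node 6→7
i=18 'b': node 7→8
i=19 'b': node 8→9  emit P1@[14:19]
i=20 'b': node 9→1 ·f
i=21 'a': node 1→5
i=22 'b': node 5→6
i=23 'c': node 6→7
i=24 'b': node 7→8
i=25 'b': node 8→9  emit P1@[20:25]
i=26 'b': node 9→1 ·f
i=27 'b': node 1→1 ·f
i=28 'c': node 1→2
i=29 'b': node 2→3
i=30 'c': node 3→4  emit P0@[27:30]
i=31 'c': node 4→0 ·f
i=32 'b': node 0→1
i=33 'a': node 1→5
i=34 'b': node 5→6
i=35 'a': node 6→5 ·f
i=36 'b': node 5→6
i=37 'c': node 6→7
i=38 'b': node 7→8
i=39 'b': node 8→9  emit P1@[34:39]
i=40 'a': node 9→5 ·f
i=41 'b': node 5→6
i=42 'c': node 6→7
i=43 'b': node 7→8
i=44 'c': node 8→4 ·f  emit P0@[41:44]
i=45 'b': node 4→3 ·f
i=46 'a': node 3→5 ·f
i=47 'b': node 5→6
i=48 'c': node 6→7
i=49 'b': node 7→8
i=50 'b': node 8→9  emit P1@[45:50]
i=51 'b': node 9→1 ·f
i=52 'a': node 1→5
i=53 'b': node 5→6
i=54 'c': node 6→7
i=55 'b': node 7→8
i=56 'c': node 8→4 ·f  emit P0@[53:56]

Result: [[6,1],[13,1],[19,1],[25,1],[30,0],[39,1],[44,0],[50,1],[56,0]]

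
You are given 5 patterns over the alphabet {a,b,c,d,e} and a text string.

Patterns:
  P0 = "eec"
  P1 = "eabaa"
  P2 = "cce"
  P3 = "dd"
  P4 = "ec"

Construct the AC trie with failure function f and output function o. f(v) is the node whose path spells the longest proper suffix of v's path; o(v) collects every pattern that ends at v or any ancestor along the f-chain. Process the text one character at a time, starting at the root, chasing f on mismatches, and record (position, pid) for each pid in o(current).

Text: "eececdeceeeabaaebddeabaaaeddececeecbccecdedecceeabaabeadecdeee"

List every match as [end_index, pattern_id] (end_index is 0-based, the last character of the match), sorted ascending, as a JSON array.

Build:
Trie (insert patterns):
  n0 'ε': c→8 d→11 e→1
  n1 'e': a→4 c→13 e→2
  n2 'ee': c→3
  n3 'eec': ·  ←P0
  n4 'ea': b→5
  n5 'eab': a→6
  n6 'eaba': a→7
  n7 'eabaa': ·  ←P1
  n8 'c': c→9
  n9 'cc': e→10
  n10 'cce': ·  ←P2
  n11 'd': d→12
  n12 'dd': ·  ←P3
  n13 'ec': ·  ←P4

BFS fail/out derivation:
  n1('e'): parent n0 fail=0; on 'e' 0 → fail=0;  out ∅∪∅=∅
  n8('c'): parent n0 fail=0; on 'c' 0 → fail=0;  out ∅∪∅=∅
  n11('d'): parent n0 fail=0; on 'd' 0 → fail=0;  out ∅∪∅=∅
  n2('ee'): parent n1 fail=0; on 'e' 0 → fail=1;  out ∅∪∅=∅
  n4('ea'): parent n1 fail=0; on 'a' 0 → fail=0;  out ∅∪∅=∅
  n9('cc'): parent n8 fail=0; on 'c' 0 → fail=8;  out ∅∪∅=∅
  n12('dd'): parent n11 fail=0; on 'd' 0 → fail=11;  out {3}∪∅={3}
  n13('ec'): parent n1 fail=0; on 'c' 0 → fail=8;  out {4}∪∅={4}
  n3('eec'): parent n2 fail=1; on 'c' 1 → fail=13;  out {0}∪{4}={0,4}
  n5('eab'): parent n4 fail=0; on 'b' 0 → fail=0;  out ∅∪∅=∅
  n10('cce'): parent n9 fail=8; on 'e' 8→0 → fail=1;  out {2}∪∅={2}
  n6('eaba'): parent n5 fail=0; on 'a' 0 → fail=0;  out ∅∪∅=∅
  n7('eabaa'): parent n6 fail=0; on 'a' 0 → fail=0;  out {1}∪∅={1}

Scan:
pos 0 'e': at 1
pos 1 'e': at 2
pos 2 'c': at 3  emit P0@[0:2],P4@[1:2]
pos 3 'e': at 1 (fail-walked)
pos 4 'c': at 13  emit P4@[3:4]
pos 5 'd': at 11 (fail-walked)
pos 6 'e': at 1 (fail-walked)
pos 7 'c': at 13  emit P4@[6:7]
pos 8 'e': at 1 (fail-walked)
pos 9 'e': at 2
pos 10 'e': at 2 (fail-walked)
pos 11 'a': at 4 (fail-walked)
pos 12 'b': at 5
pos 13 'a': at 6
pos 14 'a': at 7  emit P1@[10:14]
pos 15 'e': at 1 (fail-walked)
pos 16 'b': at 0 (fail-walked)
pos 17 'd': at 11
pos 18 'd': at 12  emit P3@[17:18]
pos 19 'e': at 1 (fail-walked)
pos 20 'a': at 4
pos 21 'b': at 5
pos 22 'a': at 6
pos 23 'a': at 7  emit P1@[19:23]
pos 24 'a': at 0 (fail-walked)
pos 25 'e': at 1
pos 26 'd': at 11 (fail-walked)
pos 27 'd': at 12  emit P3@[26:27]
pos 28 'e': at 1 (fail-walked)
pos 29 'c': at 13  emit P4@[28:29]
pos 30 'e': at 1 (fail-walked)
pos 31 'c': at 13  emit P4@[30:31]
pos 32 'e': at 1 (fail-walked)
pos 33 'e': at 2
pos 34 'c': at 3  emit P0@[32:34],P4@[33:34]
pos 35 'b': at 0 (fail-walked)
pos 36 'c': at 8
pos 37 'c': at 9
pos 38 'e': at 10  emit P2@[36:38]
pos 39 'c': at 13 (fail-walked)  emit P4@[38:39]
pos 40 'd': at 11 (fail-walked)
pos 41 'e': at 1 (fail-walked)
pos 42 'd': at 11 (fail-walked)
pos 43 'e': at 1 (fail-walked)
pos 44 'c': at 13  emit P4@[43:44]
pos 45 'c': at 9 (fail-walked)
pos 46 'e': at 10  emit P2@[44:46]
pos 47 'e': at 2 (fail-walked)
pos 48 'a': at 4 (fail-walked)
pos 49 'b': at 5
pos 50 'a': at 6
pos 51 'a': at 7  emit P1@[47:51]
pos 52 'b': at 0 (fail-walked)
pos 53 'e': at 1
pos 54 'a': at 4
pos 55 'd': at 11 (fail-walked)
pos 56 'e': at 1 (fail-walked)
pos 57 'c': at 13  emit P4@[56:57]
pos 58 'd': at 11 (fail-walked)
pos 59 'e': at 1 (fail-walked)
pos 60 'e': at 2
pos 61 'e': at 2 (fail-walked)

Matches: [[2,0],[2,4],[4,4],[7,4],[14,1],[18,3],[23,1],[27,3],[29,4],[31,4],[34,0],[34,4],[38,2],[39,4],[44,4],[46,2],[51,1],[57,4]]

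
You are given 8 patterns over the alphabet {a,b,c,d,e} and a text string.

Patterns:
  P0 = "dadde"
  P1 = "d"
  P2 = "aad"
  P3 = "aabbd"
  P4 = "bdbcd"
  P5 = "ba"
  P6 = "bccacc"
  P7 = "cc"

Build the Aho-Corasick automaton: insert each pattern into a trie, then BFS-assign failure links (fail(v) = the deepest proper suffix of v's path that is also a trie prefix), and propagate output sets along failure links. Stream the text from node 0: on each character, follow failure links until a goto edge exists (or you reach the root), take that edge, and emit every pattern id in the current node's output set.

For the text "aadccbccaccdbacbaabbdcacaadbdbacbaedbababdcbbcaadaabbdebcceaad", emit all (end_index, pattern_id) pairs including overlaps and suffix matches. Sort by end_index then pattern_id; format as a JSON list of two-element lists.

Build:
Trie nodes:
  n0 'ε': a→6 b→12 c→23 d→1
  n1 'd': a→2  ←P1
  n2 'da': d→3
  n3 'dad': d→4
  n4 'dadd': e→5
  n5 'dadde': ·  ←P0
  n6 'a': a→7
  n7 'aa': b→9 d→8
  n8 'aad': ·  ←P2
  n9 'aab': b→10
  n10 'aabb': d→11
  n11 'aabbd': ·  ←P3
  n12 'b': a→17 c→18 d→13
  n13 'bd': b→14
  n14 'bdb': c→15
  n15 'bdbc': d→16
  n16 'bdbcd': ·  ←P4
  n17 'ba': ·  ←P5
  n18 'bc': c→19
  n19 'bcc': a→20
  n20 'bcca': c→21
  n21 'bccac': c→22
  n22 'bccacc': ·  ←P6
  n23 'c': c→24
  n24 'cc': ·  ←P7

BFS fail/out derivation:
  n1('d'): parent n0 fail=0; on 'd' 0 → fail=0;  out {1}∪∅={1}
  n6('a'): parent n0 fail=0; on 'a' 0 → fail=0;  out ∅∪∅=∅
  n12('b'): parent n0 fail=0; on 'b' 0 → fail=0;  out ∅∪∅=∅
  n23('c'): parent n0 fail=0; on 'c' 0 → fail=0;  out ∅∪∅=∅
  n2('da'): parent n1 fail=0; on 'a' 0 → fail=6;  out ∅∪∅=∅
  n7('aa'): parent n6 fail=0; on 'a' 0 → fail=6;  out ∅∪∅=∅
  n13('bd'): parent n12 fail=0; on 'd' 0 → fail=1;  out ∅∪{1}={1}
  n17('ba'): parent n12 fail=0; on 'a' 0 → fail=6;  out {5}∪∅={5}
  n18('bc'): parent n12 fail=0; on 'c' 0 → fail=23;  out ∅∪∅=∅
  n24('cc'): parent n23 fail=0; on 'c' 0 → fail=23;  out {7}∪∅={7}
  n3('dad'): parent n2 fail=6; on 'd' 6→0 → fail=1;  out ∅∪{1}={1}
  n8('aad'): parent n7 fail=6; on 'd' 6→0 → fail=1;  out {2}∪{1}={1,2}
  n9('aab'): parent n7 fail=6; on 'b' 6→0 → fail=12;  out ∅∪∅=∅
  n14('bdb'): parent n13 fail=1; on 'b' 1→0 → fail=12;  out ∅∪∅=∅
  n19('bcc'): parent n18 fail=23; on 'c' 23 → fail=24;  out ∅∪{7}={7}
  n4('dadd'): parent n3 fail=1; on 'd' 1→0 → fail=1;  out ∅∪{1}={1}
  n10('aabb'): parent n9 fail=12; on 'b' 12→0 → fail=12;  out ∅∪∅=∅
  n15('bdbc'): parent n14 fail=12; on 'c' 12 → fail=18;  out ∅∪∅=∅
  n20('bcca'): parent n19 fail=24; on 'a' 24→23→0 → fail=6;  out ∅∪∅=∅
  n5('dadde'): parent n4 fail=1; on 'e' 1→0 → fail=0;  out {0}∪∅={0}
  n11('aabbd'): parent n10 fail=12; on 'd' 12 → fail=13;  out {3}∪{1}={1,3}
  n16('bdbcd'): parent n15 fail=18; on 'd' 18→23→0 → fail=1;  out {4}∪{1}={1,4}
  n21('bccac'): parent n20 fail=6; on 'c' 6→0 → fail=23;  out ∅∪∅=∅
  n22('bccacc'): parent n21 fail=23; on 'c' 23 → fail=24;  out {6}∪{7}={6,7}

Run:
i=0 'a': node 0→6
i=1 'a': node 6→7
i=2 'd': node 7→8  emit P1@[2:2],P2@[0:2]
i=3 'c': node 8→23 (via fail)
i=4 'c': node 23→24  emit P7@[3:4]
i=5 'b': node 24→12 (via fail)
i=6 'c': node 12→18
i=7 'c': node 18→19  emit P7@[6:7]
i=8 'a': node 19→20
i=9 'c': node 20→21
i=10 'c': node 21→22  emit P6@[5:10],P7@[9:10]
i=11 'd': node 22→1 (via fail)  emit P1@[11:11]
i=12 'b': node 1→12 (via fail)
i=13 'a': node 12→17  emit P5@[12:13]
i=14 'c': node 17→23 (via fail)
i=15 'b': node 23→12 (via fail)
i=16 'a': node 12→17  emit P5@[15:16]
i=17 'a': node 17→7 (via fail)
i=18 'b': node 7→9
i=19 'b': node 9→10
i=20 'd': node 10→11  emit P1@[20:20],P3@[16:20]
i=21 'c': node 11→23 (via fail)
i=22 'a': node 23→6 (via fail)
i=23 'c': node 6→23 (via fail)
i=24 'a': node 23→6 (via fail)
i=25 'a': node 6→7
i=26 'd': node 7→8  emit P1@[26:26],P2@[24:26]
i=27 'b': node 8→12 (via fail)
i=28 'd': node 12→13  emit P1@[28:28]
i=29 'b': node 13→14
i=30 'a': node 14→17 (via fail)  emit P5@[29:30]
i=31 'c': node 17→23 (via fail)
i=32 'b': node 23→12 (via fail)
i=33 'a': node 12→17  emit P5@[32:33]
i=34 'e': node 17→0 (via fail)
i=35 'd': node 0→1  emit P1@[35:35]
i=36 'b': node 1→12 (via fail)
i=37 'a': node 12→17  emit P5@[36:37]
i=38 'b': node 17→12 (via fail)
i=39 'a': node 12→17  emit P5@[38:39]
i=40 'b': node 17→12 (via fail)
i=41 'd': node 12→13  emit P1@[41:41]
i=42 'c': node 13→23 (via fail)
i=43 'b': node 23→12 (via fail)
i=44 'b': node 12→12 (via fail)
i=45 'c': node 12→18
i=46 'a': node 18→6 (via fail)
i=47 'a': node 6→7
i=48 'd': node 7→8  emit P1@[48:48],P2@[46:48]
i=49 'a': node 8→2 (via fail)
i=50 'a': node 2→7 (via fail)
i=51 'b': node 7→9
i=52 'b': node 9→10
i=53 'd': node 10→11  emit P1@[53:53],P3@[49:53]
i=54 'e': node 11→0 (via fail)
i=55 'b': node 0→12
i=56 'c': node 12→18
i=57 'c': node 18→19  emit P7@[56:57]
i=58 'e': node 19→0 (via fail)
i=59 'a': node 0→6
i=60 'a': node 6→7
i=61 'd': node 7→8  emit P1@[61:61],P2@[59:61]

Result: [[2,1],[2,2],[4,7],[7,7],[10,6],[10,7],[11,1],[13,5],[16,5],[20,1],[20,3],[26,1],[26,2],[28,1],[30,5],[33,5],[35,1],[37,5],[39,5],[41,1],[48,1],[48,2],[53,1],[53,3],[57,7],[61,1],[61,2]]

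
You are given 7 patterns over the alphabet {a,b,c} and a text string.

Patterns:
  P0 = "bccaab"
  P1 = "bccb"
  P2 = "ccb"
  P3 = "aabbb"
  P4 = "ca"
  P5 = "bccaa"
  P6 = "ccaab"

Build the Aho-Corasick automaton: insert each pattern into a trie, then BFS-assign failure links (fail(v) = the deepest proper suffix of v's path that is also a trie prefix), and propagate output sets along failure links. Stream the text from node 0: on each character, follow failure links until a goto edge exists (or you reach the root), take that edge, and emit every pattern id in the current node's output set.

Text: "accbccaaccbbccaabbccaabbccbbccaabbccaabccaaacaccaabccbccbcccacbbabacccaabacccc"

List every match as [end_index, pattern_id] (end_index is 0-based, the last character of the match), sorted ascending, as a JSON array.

Construct AC machine:
Trie (insert patterns):
  0='ε' goto a→11 b→1 c→8
  1='b' goto c→2
  2='bc' goto c→3
  3='bcc' goto a→4 b→7
  4='bcca' goto a→5
  5='bccaa' goto b→6  ←P5
  6='bccaab' goto ·  ←P0
  7='bccb' goto ·  ←P1
  8='c' goto a→16 c→9
  9='cc' goto a→17 b→10
  10='ccb' goto ·  ←P2
  11='a' goto a→12
  12='aa' goto b→13
  13='aab' goto b→14
  14='aabb' goto b→15
  15='aabbb' goto ·  ←P3
  16='ca' goto ·  ←P4
  17='cca' goto a→18
  18='ccaa' goto b→19
  19='ccaab' goto ·  ←P6

Failure links (BFS by depth):
  n1('b'): parent n0 fail=0; on 'b' 0 → fail=0;  out ∅∪∅=∅
  n8('c'): parent n0 fail=0; on 'c' 0 → fail=0;  out ∅∪∅=∅
  n11('a'): parent n0 fail=0; on 'a' 0 → fail=0;  out ∅∪∅=∅
  n2('bc'): parent n1 fail=0; on 'c' 0 → fail=8;  out ∅∪∅=∅
  n9('cc'): parent n8 fail=0; on 'c' 0 → fail=8;  out ∅∪∅=∅
  n12('aa'): parent n11 fail=0; on 'a' 0 → fail=11;  out ∅∪∅=∅
  n16('ca'): parent n8 fail=0; on 'a' 0 → fail=11;  out {4}∪∅={4}
  n3('bcc'): parent n2 fail=8; on 'c' 8 → fail=9;  out ∅∪∅=∅
  n10('ccb'): parent n9 fail=8; on 'b' 8→0 → fail=1;  out {2}∪∅={2}
  n13('aab'): parent n12 fail=11; on 'b' 11→0 → fail=1;  out ∅∪∅=∅
  n17('cca'): parent n9 fail=8; on 'a' 8 → fail=16;  out ∅∪{4}={4}
  n4('bcca'): parent n3 fail=9; on 'a' 9 → fail=17;  out ∅∪{4}={4}
  n7('bccb'): parent n3 fail=9; on 'b' 9 → fail=10;  out {1}∪{2}={1,2}
  n14('aabb'): parent n13 fail=1; on 'b' 1→0 → fail=1;  out ∅∪∅=∅
  n18('ccaa'): parent n17 fail=16; on 'a' 16→11 → fail=12;  out ∅∪∅=∅
  n5('bccaa'): parent n4 fail=17; on 'a' 17 → fail=18;  out {5}∪∅={5}
  n15('aabbb'): parent n14 fail=1; on 'b' 1→0 → fail=1;  out {3}∪∅={3}
  n19('ccaab'): parent n18 fail=12; on 'b' 12 → fail=13;  out {6}∪∅={6}
  n6('bccaab'): parent n5 fail=18; on 'b' 18 → fail=19;  out {0}∪{6}={0,6}

Scan:
pos 0 'a': at 11
pos 1 'c': at 8 (fail-walked)
pos 2 'c': at 9
pos 3 'b': at 10  → match P2@[1:3]
pos 4 'c': at 2 (fail-walked)
pos 5 'c': at 3
pos 6 'a': at 4  → match P4@[5:6]
pos 7 'a': at 5  → match P5@[3:7]
pos 8 'c': at 8 (fail-walked)
pos 9 'c': at 9
pos 10 'b': at 10  → match P2@[8:10]
pos 11 'b': at 1 (fail-walked)
pos 12 'c': at 2
pos 13 'c': at 3
pos 14 'a': at 4  → match P4@[13:14]
pos 15 'a': at 5  → match P5@[11:15]
pos 16 'b': at 6  → match P0@[11:16],P6@[12:16]
pos 17 'b': at 14 (fail-walked)
pos 18 'c': at 2 (fail-walked)
pos 19 'c': at 3
pos 20 'a': at 4  → match P4@[19:20]
pos 21 'a': at 5  → match P5@[17:21]
pos 22 'b': at 6  → match P0@[17:22],P6@[18:22]
pos 23 'b': at 14 (fail-walked)
pos 24 'c': at 2 (fail-walked)
pos 25 'c': at 3
pos 26 'b': at 7  → match P1@[23:26],P2@[24:26]
pos 27 'b': at 1 (fail-walked)
pos 28 'c': at 2
pos 29 'c': at 3
pos 30 'a': at 4  → match P4@[29:30]
pos 31 'a': at 5  → match P5@[27:31]
pos 32 'b': at 6  → match P0@[27:32],P6@[28:32]
pos 33 'b': at 14 (fail-walked)
pos 34 'c': at 2 (fail-walked)
pos 35 'c': at 3
pos 36 'a': at 4  → match P4@[35:36]
pos 37 'a': at 5  → match P5@[33:37]
pos 38 'b': at 6  → match P0@[33:38],P6@[34:38]
pos 39 'c': at 2 (fail-walked)
pos 40 'c': at 3
pos 41 'a': at 4  → match P4@[40:41]
pos 42 'a': at 5  → match P5@[38:42]
pos 43 'a': at 12 (fail-walked)
pos 44 'c': at 8 (fail-walked)
pos 45 'a': at 16  → match P4@[44:45]
pos 46 'c': at 8 (fail-walked)
pos 47 'c': at 9
pos 48 'a': at 17  → match P4@[47:48]
pos 49 'a': at 18
pos 50 'b': at 19  → match P6@[46:50]
pos 51 'c': at 2 (fail-walked)
pos 52 'c': at 3
pos 53 'b': at 7  → match P1@[50:53],P2@[51:53]
pos 54 'c': at 2 (fail-walked)
pos 55 'c': at 3
pos 56 'b': at 7  → match P1@[53:56],P2@[54:56]
pos 57 'c': at 2 (fail-walked)
pos 58 'c': at 3
pos 59 'c': at 9 (fail-walked)
pos 60 'a': at 17  → match P4@[59:60]
pos 61 'c': at 8 (fail-walked)
pos 62 'b': at 1 (fail-walked)
pos 63 'b': at 1 (fail-walked)
pos 64 'a': at 11 (fail-walked)
pos 65 'b': at 1 (fail-walked)
pos 66 'a': at 11 (fail-walked)
pos 67 'c': at 8 (fail-walked)
pos 68 'c': at 9
pos 69 'c': at 9 (fail-walked)
pos 70 'a': at 17  → match P4@[69:70]
pos 71 'a': at 18
pos 72 'b': at 19  → match P6@[68:72]
pos 73 'a': at 11 (fail-walked)
pos 74 'c': at 8 (fail-walked)
pos 75 'c': at 9
pos 76 'c': at 9 (fail-walked)
pos 77 'c': at 9 (fail-walked)

Matches: [[3,2],[6,4],[7,5],[10,2],[14,4],[15,5],[16,0],[16,6],[20,4],[21,5],[22,0],[22,6],[26,1],[26,2],[30,4],[31,5],[32,0],[32,6],[36,4],[37,5],[38,0],[38,6],[41,4],[42,5],[45,4],[48,4],[50,6],[53,1],[53,2],[56,1],[56,2],[60,4],[70,4],[72,6]]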